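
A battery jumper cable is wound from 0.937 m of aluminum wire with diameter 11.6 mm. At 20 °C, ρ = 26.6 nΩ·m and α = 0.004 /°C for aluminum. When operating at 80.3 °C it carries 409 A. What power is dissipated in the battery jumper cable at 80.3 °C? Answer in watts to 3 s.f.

49.0 W

ρ = 26.6 nΩ·m = 2.66×10^-8 Ω·m
A = π(d/2)² = π(5.8000e-03 m)² = 1.057e-04 m²
R₍20₎ = ρL/A = (2.66×10^-8)(0.937)/(1.057e-04) = 2.358×10^-4 Ω
R₍80.3₎ = R₍20₎(1 + αΔT) = 2.358×10^-4 × (1 + 0.004×60.3) = 2.927×10^-4 Ω
P = I²R = (409)² × 2.927×10^-4 = 49.0 W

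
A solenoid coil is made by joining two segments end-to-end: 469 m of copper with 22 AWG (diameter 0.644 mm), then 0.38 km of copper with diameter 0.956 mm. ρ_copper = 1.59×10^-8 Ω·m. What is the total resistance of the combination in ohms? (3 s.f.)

Segment 1: A = π(0.644/2 mm)² = π(3.2200e-04 m)² = 3.257e-07 m²
R₁ = ρL/A = (1.59×10^-8)(469)/(3.257e-07) = 22.89 Ω
Segment 2: A = π(d/2)² = π(4.7800e-04 m)² = 7.178e-07 m²
R₂ = (1.59×10^-8)(380)/(7.178e-07) = 8.417 Ω
R = R₁ + R₂ = 31.3 Ω

31.3 Ω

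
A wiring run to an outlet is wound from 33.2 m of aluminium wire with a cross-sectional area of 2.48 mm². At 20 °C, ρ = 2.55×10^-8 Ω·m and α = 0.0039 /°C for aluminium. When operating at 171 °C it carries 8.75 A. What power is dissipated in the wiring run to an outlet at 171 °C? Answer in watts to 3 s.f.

A = 2.48 mm² = 2.480e-06 m²
R₍20₎ = ρL/A = (2.55×10^-8)(33.2)/(2.480e-06) = 0.3414 Ω
R₍171₎ = R₍20₎(1 + αΔT) = 0.3414 × (1 + 0.0039×151) = 0.5424 Ω
P = I²R = (8.75)² × 0.5424 = 41.5 W

41.5 W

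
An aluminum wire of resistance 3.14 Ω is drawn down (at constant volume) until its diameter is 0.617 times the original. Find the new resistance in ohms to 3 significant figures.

21.7 Ω

Volume constant ⇒ L' = L/r² with r = 0.617. R' = ρL'/A' = ρ(L/r²)/(πr²d₀²/4) = R/r⁴.
R' = 6.9 × 3.14 = 21.7 Ω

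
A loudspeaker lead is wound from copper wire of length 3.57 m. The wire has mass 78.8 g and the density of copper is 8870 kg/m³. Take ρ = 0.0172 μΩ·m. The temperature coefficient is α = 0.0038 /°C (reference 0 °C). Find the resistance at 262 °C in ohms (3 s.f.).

0.0492 Ω

ρ = 0.0172 μΩ·m = 1.72×10^-8 Ω·m
A = m/(density·L) = 0.0788/(8870×3.57) = 2.4885e-06 m²
R = ρL/A = (1.72×10^-8)(3.57)/(2.4885e-06) = 0.02468 Ω
R(262 °C) = 0.02468 × (1 + 0.0038×262) = 0.0492 Ω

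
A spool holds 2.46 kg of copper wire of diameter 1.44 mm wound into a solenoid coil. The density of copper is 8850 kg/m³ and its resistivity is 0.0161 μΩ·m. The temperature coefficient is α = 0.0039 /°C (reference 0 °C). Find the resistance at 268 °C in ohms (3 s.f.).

ρ = 0.0161 μΩ·m = 1.61×10^-8 Ω·m
A = π(d/2)² = π(7.2000e-04 m)² = 1.6286e-06 m²
L = m/(density·A) = 2.46/(8850×1.6286e-06) = 170.7 m
R = ρL/A = (1.61×10^-8)(170.7)/(1.6286e-06) = 1.687 Ω
R(268 °C) = 1.687 × (1 + 0.0039×268) = 3.45 Ω

3.45 Ω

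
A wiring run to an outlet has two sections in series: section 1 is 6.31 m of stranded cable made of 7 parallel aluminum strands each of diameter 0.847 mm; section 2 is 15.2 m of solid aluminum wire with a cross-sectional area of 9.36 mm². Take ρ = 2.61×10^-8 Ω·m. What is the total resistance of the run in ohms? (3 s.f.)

0.0841 Ω

Section 1: A_strand = π(4.2350e-04)² = 5.635e-07 m²; R₁ = ρL/(N·A_s) = (2.61×10^-8)(6.31)/(7×5.635e-07) = 0.04176 Ω
Section 2: A = 9.36 mm² = 9.360e-06 m²
R₂ = (2.61×10^-8)(15.2)/(9.360e-06) = 0.04238 Ω
R = R₁ + R₂ = 0.0841 Ω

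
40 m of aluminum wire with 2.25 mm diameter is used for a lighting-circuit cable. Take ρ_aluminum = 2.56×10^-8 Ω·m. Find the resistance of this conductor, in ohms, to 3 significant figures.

0.258 Ω

A = π(d/2)² = π(1.1250e-03 m)² = 3.976e-06 m²
R = ρL/A = (2.56×10^-8)(40 m)/(3.976e-06 m²) = 0.258 Ω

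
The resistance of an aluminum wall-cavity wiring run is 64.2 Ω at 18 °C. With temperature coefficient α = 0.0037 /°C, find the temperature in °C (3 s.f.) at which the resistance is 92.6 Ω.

138 °C

R = R₀(1 + α(T − T₀)) ⇒ T = T₀ + (R/R₀ − 1)/α
T = 18 + (92.6/64.2 − 1)/0.0037 = 18 + (0.4424)/0.0037 = 138 °C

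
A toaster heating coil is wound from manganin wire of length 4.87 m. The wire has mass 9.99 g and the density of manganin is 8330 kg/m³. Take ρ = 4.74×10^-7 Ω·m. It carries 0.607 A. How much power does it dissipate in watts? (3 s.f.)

A = m/(density·L) = 0.00999/(8330×4.87) = 2.4626e-07 m²
R = ρL/A = (4.74×10^-7)(4.87)/(2.4626e-07) = 9.374 Ω
P = I²R = (0.607)² × 9.374 = 3.45 W

3.45 W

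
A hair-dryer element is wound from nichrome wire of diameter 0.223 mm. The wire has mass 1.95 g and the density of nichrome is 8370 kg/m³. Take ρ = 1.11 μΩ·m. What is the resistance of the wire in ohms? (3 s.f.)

170 Ω

ρ = 1.11 μΩ·m = 1.11×10^-6 Ω·m
A = π(d/2)² = π(1.1150e-04 m)² = 3.9057e-08 m²
L = m/(density·A) = 0.00195/(8370×3.9057e-08) = 5.965 m
R = ρL/A = (1.11×10^-6)(5.965)/(3.9057e-08) = 170 Ω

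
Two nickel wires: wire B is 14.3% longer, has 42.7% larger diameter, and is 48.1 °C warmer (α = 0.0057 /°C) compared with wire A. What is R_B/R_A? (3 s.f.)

R ∝ ρL/d² with ρ ∝ (1+αΔT), so R_B/R_A = (1 + 14.3/100) × (1 + 42.7/100)⁻² × (1 + 0.0057×48.1)
= 1.143 × 0.4911 × 1.274 = 0.715

0.715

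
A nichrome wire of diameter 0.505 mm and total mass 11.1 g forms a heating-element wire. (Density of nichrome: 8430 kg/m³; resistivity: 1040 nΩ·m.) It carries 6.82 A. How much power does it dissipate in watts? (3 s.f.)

1590 W

ρ = 1040 nΩ·m = 1.04×10^-6 Ω·m
A = π(d/2)² = π(2.5250e-04 m)² = 2.0030e-07 m²
L = m/(density·A) = 0.0111/(8430×2.0030e-07) = 6.574 m
R = ρL/A = (1.04×10^-6)(6.574)/(2.0030e-07) = 34.13 Ω
P = I²R = (6.82)² × 34.13 = 1590 W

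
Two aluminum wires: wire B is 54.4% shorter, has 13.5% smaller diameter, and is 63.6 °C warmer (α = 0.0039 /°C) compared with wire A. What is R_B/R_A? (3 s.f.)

0.761

R ∝ ρL/d² with ρ ∝ (1+αΔT), so R_B/R_A = (1 − 54.4/100) × (1 − 13.5/100)⁻² × (1 + 0.0039×63.6)
= 0.456 × 1.337 × 1.248 = 0.761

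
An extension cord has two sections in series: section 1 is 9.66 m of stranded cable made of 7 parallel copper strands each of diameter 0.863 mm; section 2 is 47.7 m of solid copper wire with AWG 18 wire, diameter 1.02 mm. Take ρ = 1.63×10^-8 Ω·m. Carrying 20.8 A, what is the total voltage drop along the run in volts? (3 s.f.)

Section 1: A_strand = π(4.3150e-04)² = 5.849e-07 m²; R₁ = ρL/(N·A_s) = (1.63×10^-8)(9.66)/(7×5.849e-07) = 0.03846 Ω
Section 2: A = π(1.02/2 mm)² = π(5.1000e-04 m)² = 8.171e-07 m²
R₂ = (1.63×10^-8)(47.7)/(8.171e-07) = 0.9515 Ω
R = R₁ + R₂ = 0.99 Ω
V = IR = 20.8 × 0.99 = 20.6 V

20.6 V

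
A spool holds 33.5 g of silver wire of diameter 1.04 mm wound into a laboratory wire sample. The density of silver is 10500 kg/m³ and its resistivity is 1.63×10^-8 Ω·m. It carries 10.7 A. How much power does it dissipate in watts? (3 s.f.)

8.25 W

A = π(d/2)² = π(5.2000e-04 m)² = 8.4949e-07 m²
L = m/(density·A) = 0.0335/(10500×8.4949e-07) = 3.756 m
R = ρL/A = (1.63×10^-8)(3.756)/(8.4949e-07) = 0.07207 Ω
P = I²R = (10.7)² × 0.07207 = 8.25 W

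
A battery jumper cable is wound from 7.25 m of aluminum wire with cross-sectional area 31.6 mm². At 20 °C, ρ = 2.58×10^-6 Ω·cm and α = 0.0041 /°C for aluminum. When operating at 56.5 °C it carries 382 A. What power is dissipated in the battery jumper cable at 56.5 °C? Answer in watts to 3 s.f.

ρ = 2.58×10^-6 Ω·cm = 2.58×10^-8 Ω·m
A = 31.6 mm² = 3.160e-05 m²
R₍20₎ = ρL/A = (2.58×10^-8)(7.25)/(3.160e-05) = 0.005919 Ω
R₍56.5₎ = R₍20₎(1 + αΔT) = 0.005919 × (1 + 0.0041×36.5) = 0.006805 Ω
P = I²R = (382)² × 0.006805 = 993 W

993 W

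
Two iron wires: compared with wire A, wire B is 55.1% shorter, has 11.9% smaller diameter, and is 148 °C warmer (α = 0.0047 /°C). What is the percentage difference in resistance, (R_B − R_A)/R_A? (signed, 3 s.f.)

R ∝ ρL/d² with ρ ∝ (1+αΔT), so R_B/R_A = (1 − 55.1/100) × (1 − 11.9/100)⁻² × (1 + 0.0047×148)
= 0.449 × 1.288 × 1.696 = 0.9809
(R_B − R_A)/R_A = 0.9809 − 1 = -1.91%

-1.91%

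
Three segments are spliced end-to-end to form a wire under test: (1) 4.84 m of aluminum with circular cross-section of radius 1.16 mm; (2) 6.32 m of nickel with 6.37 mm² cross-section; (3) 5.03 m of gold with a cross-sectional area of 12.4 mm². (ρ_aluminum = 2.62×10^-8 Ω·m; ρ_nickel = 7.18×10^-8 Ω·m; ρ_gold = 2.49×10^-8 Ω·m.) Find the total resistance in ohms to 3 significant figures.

0.111 Ω

Seg 1: A = πr² = π(1.1600e-03 m)² = 4.227e-06 m²
R_1 = (2.62×10^-8)(4.84)/(4.227e-06) = 0.03 Ω
Seg 2: A = 6.37 mm² = 6.370e-06 m²
R_2 = (7.18×10^-8)(6.32)/(6.370e-06) = 0.07124 Ω
Seg 3: A = 12.4 mm² = 1.240e-05 m²
R_3 = (2.49×10^-8)(5.03)/(1.240e-05) = 0.0101 Ω
R_total = R_1 + R_2 + R_3 = 0.111 Ω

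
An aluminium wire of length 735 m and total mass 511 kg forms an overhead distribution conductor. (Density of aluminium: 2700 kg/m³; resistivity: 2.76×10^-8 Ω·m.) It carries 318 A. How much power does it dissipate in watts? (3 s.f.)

7970 W

A = m/(density·L) = 511/(2700×735) = 2.5750e-04 m²
R = ρL/A = (2.76×10^-8)(735)/(2.5750e-04) = 0.07878 Ω
P = I²R = (318)² × 0.07878 = 7970 W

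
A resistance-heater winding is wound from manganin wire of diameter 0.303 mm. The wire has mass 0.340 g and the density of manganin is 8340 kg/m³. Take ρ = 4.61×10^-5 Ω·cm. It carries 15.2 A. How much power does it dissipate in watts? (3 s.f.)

ρ = 4.61×10^-5 Ω·cm = 4.61×10^-7 Ω·m
A = π(d/2)² = π(1.5150e-04 m)² = 7.2107e-08 m²
L = m/(density·A) = 3.400×10^-4/(8340×7.2107e-08) = 0.5654 m
R = ρL/A = (4.61×10^-7)(0.5654)/(7.2107e-08) = 3.615 Ω
P = I²R = (15.2)² × 3.615 = 835 W

835 W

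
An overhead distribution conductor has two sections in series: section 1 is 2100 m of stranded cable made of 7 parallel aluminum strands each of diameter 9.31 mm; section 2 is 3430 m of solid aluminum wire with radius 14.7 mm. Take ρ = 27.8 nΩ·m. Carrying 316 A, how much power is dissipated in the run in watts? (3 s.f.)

26300 W

ρ = 27.8 nΩ·m = 2.78×10^-8 Ω·m
Section 1: A_strand = π(4.6550e-03)² = 6.808e-05 m²; R₁ = ρL/(N·A_s) = (2.78×10^-8)(2100)/(7×6.808e-05) = 0.1225 Ω
Section 2: A = πr² = π(1.4700e-02 m)² = 6.789e-04 m²
R₂ = (2.78×10^-8)(3430)/(6.789e-04) = 0.1405 Ω
R = R₁ + R₂ = 0.263 Ω
P = I²R = (316)² × 0.263 = 26300 W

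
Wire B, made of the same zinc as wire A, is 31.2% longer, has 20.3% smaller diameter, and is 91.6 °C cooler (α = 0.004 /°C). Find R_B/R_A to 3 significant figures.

R ∝ ρL/d² with ρ ∝ (1+αΔT), so R_B/R_A = (1 + 31.2/100) × (1 − 20.3/100)⁻² × (1 − 0.004×91.6)
= 1.312 × 1.574 × 0.6336 = 1.31

1.31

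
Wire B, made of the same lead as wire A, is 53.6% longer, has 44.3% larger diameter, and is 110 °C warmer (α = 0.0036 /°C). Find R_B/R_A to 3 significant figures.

R ∝ ρL/d² with ρ ∝ (1+αΔT), so R_B/R_A = (1 + 53.6/100) × (1 + 44.3/100)⁻² × (1 + 0.0036×110)
= 1.536 × 0.4803 × 1.396 = 1.03

1.03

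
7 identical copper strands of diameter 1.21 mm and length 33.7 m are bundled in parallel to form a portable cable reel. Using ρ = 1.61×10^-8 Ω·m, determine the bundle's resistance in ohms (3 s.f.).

0.0674 Ω

A_strand = π(6.0500e-04 m)² = 1.150e-06 m²
R_strand = ρL/A = (1.61×10^-8)(33.7)/(1.150e-06) = 0.4718 Ω
R_total = R_strand/N = 0.4718/7 = 0.0674 Ω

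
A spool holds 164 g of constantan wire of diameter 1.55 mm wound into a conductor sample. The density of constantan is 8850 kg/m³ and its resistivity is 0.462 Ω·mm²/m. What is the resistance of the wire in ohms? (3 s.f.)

ρ = 0.462 Ω·mm²/m = 4.62×10^-7 Ω·m
A = π(d/2)² = π(7.7500e-04 m)² = 1.8869e-06 m²
L = m/(density·A) = 0.164/(8850×1.8869e-06) = 9.821 m
R = ρL/A = (4.62×10^-7)(9.821)/(1.8869e-06) = 2.40 Ω

2.40 Ω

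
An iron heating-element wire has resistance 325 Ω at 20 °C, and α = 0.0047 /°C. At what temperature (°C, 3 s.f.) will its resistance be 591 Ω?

R = R₀(1 + α(T − T₀)) ⇒ T = T₀ + (R/R₀ − 1)/α
T = 20 + (591/325 − 1)/0.0047 = 20 + (0.8185)/0.0047 = 194 °C

194 °C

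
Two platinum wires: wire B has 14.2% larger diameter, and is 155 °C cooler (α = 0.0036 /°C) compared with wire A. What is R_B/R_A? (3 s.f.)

0.339

R ∝ ρL/d² with ρ ∝ (1+αΔT), so R_B/R_A = (1 + 14.2/100)⁻² × (1 − 0.0036×155)
= 0.7668 × 0.442 = 0.339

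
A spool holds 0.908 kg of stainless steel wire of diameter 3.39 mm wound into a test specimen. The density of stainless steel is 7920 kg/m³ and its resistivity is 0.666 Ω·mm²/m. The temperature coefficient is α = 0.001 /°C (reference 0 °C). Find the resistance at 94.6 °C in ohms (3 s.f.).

ρ = 0.666 Ω·mm²/m = 6.66×10^-7 Ω·m
A = π(d/2)² = π(1.6950e-03 m)² = 9.0259e-06 m²
L = m/(density·A) = 0.908/(7920×9.0259e-06) = 12.7 m
R = ρL/A = (6.66×10^-7)(12.7)/(9.0259e-06) = 0.9373 Ω
R(94.6 °C) = 0.9373 × (1 + 0.001×94.6) = 1.03 Ω

1.03 Ω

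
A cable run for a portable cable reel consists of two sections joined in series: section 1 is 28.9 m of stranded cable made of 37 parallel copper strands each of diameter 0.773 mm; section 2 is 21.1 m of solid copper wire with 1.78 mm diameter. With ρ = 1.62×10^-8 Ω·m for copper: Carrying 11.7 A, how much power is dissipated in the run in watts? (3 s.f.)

Section 1: A_strand = π(3.8650e-04)² = 4.693e-07 m²; R₁ = ρL/(N·A_s) = (1.62×10^-8)(28.9)/(37×4.693e-07) = 0.02696 Ω
Section 2: A = π(d/2)² = π(8.9000e-04 m)² = 2.488e-06 m²
R₂ = (1.62×10^-8)(21.1)/(2.488e-06) = 0.1374 Ω
R = R₁ + R₂ = 0.1643 Ω
P = I²R = (11.7)² × 0.1643 = 22.5 W

22.5 W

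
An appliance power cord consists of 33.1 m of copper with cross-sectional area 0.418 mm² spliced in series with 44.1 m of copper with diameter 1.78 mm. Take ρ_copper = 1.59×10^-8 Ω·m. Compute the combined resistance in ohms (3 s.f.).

Segment 1: A = 0.418 mm² = 4.180e-07 m²
R₁ = ρL/A = (1.59×10^-8)(33.1)/(4.180e-07) = 1.259 Ω
Segment 2: A = π(d/2)² = π(8.9000e-04 m)² = 2.488e-06 m²
R₂ = (1.59×10^-8)(44.1)/(2.488e-06) = 0.2818 Ω
R = R₁ + R₂ = 1.54 Ω

1.54 Ω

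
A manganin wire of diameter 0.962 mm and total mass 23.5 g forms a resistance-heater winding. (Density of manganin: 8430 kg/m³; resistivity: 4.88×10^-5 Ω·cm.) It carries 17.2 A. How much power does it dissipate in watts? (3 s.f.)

ρ = 4.88×10^-5 Ω·cm = 4.88×10^-7 Ω·m
A = π(d/2)² = π(4.8100e-04 m)² = 7.2684e-07 m²
L = m/(density·A) = 0.0235/(8430×7.2684e-07) = 3.835 m
R = ρL/A = (4.88×10^-7)(3.835)/(7.2684e-07) = 2.575 Ω
P = I²R = (17.2)² × 2.575 = 762 W

762 W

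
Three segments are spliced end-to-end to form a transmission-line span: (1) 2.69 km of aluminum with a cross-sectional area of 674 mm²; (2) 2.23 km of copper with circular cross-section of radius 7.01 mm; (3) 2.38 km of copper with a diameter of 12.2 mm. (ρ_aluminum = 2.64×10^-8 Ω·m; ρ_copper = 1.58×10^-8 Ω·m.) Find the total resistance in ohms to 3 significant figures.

0.655 Ω

Seg 1: A = 674 mm² = 6.740e-04 m²
R_1 = (2.64×10^-8)(2690)/(6.740e-04) = 0.1054 Ω
Seg 2: A = πr² = π(7.0100e-03 m)² = 1.544e-04 m²
R_2 = (1.58×10^-8)(2230)/(1.544e-04) = 0.2282 Ω
Seg 3: A = π(d/2)² = π(6.1000e-03 m)² = 1.169e-04 m²
R_3 = (1.58×10^-8)(2380)/(1.169e-04) = 0.3217 Ω
R_total = R_1 + R_2 + R_3 = 0.655 Ω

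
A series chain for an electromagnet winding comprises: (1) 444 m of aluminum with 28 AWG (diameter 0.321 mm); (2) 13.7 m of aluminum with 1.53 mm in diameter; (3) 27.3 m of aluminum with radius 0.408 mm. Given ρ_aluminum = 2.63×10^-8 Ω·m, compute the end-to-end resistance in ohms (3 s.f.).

146 Ω

Seg 1: A = π(0.321/2 mm)² = π(1.6050e-04 m)² = 8.093e-08 m²
R_1 = (2.63×10^-8)(444)/(8.093e-08) = 144.3 Ω
Seg 2: A = π(d/2)² = π(7.6500e-04 m)² = 1.839e-06 m²
R_2 = (2.63×10^-8)(13.7)/(1.839e-06) = 0.196 Ω
Seg 3: A = πr² = π(4.0800e-04 m)² = 5.230e-07 m²
R_3 = (2.63×10^-8)(27.3)/(5.230e-07) = 1.373 Ω
R_total = R_1 + R_2 + R_3 = 146 Ω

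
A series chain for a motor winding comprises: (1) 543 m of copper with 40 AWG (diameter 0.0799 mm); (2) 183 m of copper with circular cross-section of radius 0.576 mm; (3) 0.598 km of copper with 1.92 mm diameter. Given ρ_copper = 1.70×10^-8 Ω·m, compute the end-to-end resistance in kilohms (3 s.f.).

1.85 kΩ

Seg 1: A = π(0.0799/2 mm)² = π(3.9950e-05 m)² = 5.014e-09 m²
R_1 = (1.70×10^-8)(543)/(5.014e-09) = 1841 Ω
Seg 2: A = πr² = π(5.7600e-04 m)² = 1.042e-06 m²
R_2 = (1.70×10^-8)(183)/(1.042e-06) = 2.985 Ω
Seg 3: A = π(d/2)² = π(9.6000e-04 m)² = 2.895e-06 m²
R_3 = (1.70×10^-8)(598)/(2.895e-06) = 3.511 Ω
R_total = R_1 + R_2 + R_3 = 1.85 kΩ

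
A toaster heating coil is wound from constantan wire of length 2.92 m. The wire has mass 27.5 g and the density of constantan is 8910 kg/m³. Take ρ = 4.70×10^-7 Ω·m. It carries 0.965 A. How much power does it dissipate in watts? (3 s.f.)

A = m/(density·L) = 0.0275/(8910×2.92) = 1.0570e-06 m²
R = ρL/A = (4.70×10^-7)(2.92)/(1.0570e-06) = 1.298 Ω
P = I²R = (0.965)² × 1.298 = 1.21 W

1.21 W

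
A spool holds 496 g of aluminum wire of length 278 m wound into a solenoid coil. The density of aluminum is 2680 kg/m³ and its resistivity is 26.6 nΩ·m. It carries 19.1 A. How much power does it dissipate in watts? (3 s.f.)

ρ = 26.6 nΩ·m = 2.66×10^-8 Ω·m
A = m/(density·L) = 0.496/(2680×278) = 6.6574e-07 m²
R = ρL/A = (2.66×10^-8)(278)/(6.6574e-07) = 11.11 Ω
P = I²R = (19.1)² × 11.11 = 4050 W

4050 W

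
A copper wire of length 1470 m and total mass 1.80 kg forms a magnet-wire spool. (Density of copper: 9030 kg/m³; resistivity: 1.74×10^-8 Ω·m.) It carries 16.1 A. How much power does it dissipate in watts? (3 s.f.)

48900 W

A = m/(density·L) = 1.8/(9030×1470) = 1.3560e-07 m²
R = ρL/A = (1.74×10^-8)(1470)/(1.3560e-07) = 188.6 Ω
P = I²R = (16.1)² × 188.6 = 48900 W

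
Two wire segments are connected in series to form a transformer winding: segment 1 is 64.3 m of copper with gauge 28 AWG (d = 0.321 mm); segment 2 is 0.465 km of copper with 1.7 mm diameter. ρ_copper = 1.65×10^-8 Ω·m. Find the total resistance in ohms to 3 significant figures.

Segment 1: A = π(0.321/2 mm)² = π(1.6050e-04 m)² = 8.093e-08 m²
R₁ = ρL/A = (1.65×10^-8)(64.3)/(8.093e-08) = 13.11 Ω
Segment 2: A = π(d/2)² = π(8.5000e-04 m)² = 2.270e-06 m²
R₂ = (1.65×10^-8)(465)/(2.270e-06) = 3.38 Ω
R = R₁ + R₂ = 16.5 Ω

16.5 Ω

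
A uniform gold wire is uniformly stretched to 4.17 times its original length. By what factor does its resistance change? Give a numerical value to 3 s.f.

17.4

Volume constant ⇒ A' = A/k with k = 4.17. R' = ρ(kL)/(A/k) = k²R.
Factor = 17.4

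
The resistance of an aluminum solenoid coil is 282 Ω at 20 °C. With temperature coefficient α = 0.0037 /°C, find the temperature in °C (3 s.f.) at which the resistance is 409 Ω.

142 °C

R = R₀(1 + α(T − T₀)) ⇒ T = T₀ + (R/R₀ − 1)/α
T = 20 + (409/282 − 1)/0.0037 = 20 + (0.4504)/0.0037 = 142 °C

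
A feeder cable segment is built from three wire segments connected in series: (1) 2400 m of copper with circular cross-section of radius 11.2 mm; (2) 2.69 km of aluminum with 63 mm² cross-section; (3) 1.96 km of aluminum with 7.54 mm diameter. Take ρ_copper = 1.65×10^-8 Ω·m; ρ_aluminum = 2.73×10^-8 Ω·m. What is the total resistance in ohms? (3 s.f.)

2.46 Ω

Seg 1: A = πr² = π(1.1200e-02 m)² = 3.941e-04 m²
R_1 = (1.65×10^-8)(2400)/(3.941e-04) = 0.1005 Ω
Seg 2: A = 63 mm² = 6.300e-05 m²
R_2 = (2.73×10^-8)(2690)/(6.300e-05) = 1.166 Ω
Seg 3: A = π(d/2)² = π(3.7700e-03 m)² = 4.465e-05 m²
R_3 = (2.73×10^-8)(1960)/(4.465e-05) = 1.198 Ω
R_total = R_1 + R_2 + R_3 = 2.46 Ω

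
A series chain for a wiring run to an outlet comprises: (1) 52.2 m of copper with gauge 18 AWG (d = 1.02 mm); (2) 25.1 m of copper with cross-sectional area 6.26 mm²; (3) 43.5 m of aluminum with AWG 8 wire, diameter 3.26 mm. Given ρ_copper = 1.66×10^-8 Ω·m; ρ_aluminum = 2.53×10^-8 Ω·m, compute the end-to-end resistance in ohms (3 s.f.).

1.26 Ω

Seg 1: A = π(1.02/2 mm)² = π(5.1000e-04 m)² = 8.171e-07 m²
R_1 = (1.66×10^-8)(52.2)/(8.171e-07) = 1.06 Ω
Seg 2: A = 6.26 mm² = 6.260e-06 m²
R_2 = (1.66×10^-8)(25.1)/(6.260e-06) = 0.06656 Ω
Seg 3: A = π(3.26/2 mm)² = π(1.6300e-03 m)² = 8.347e-06 m²
R_3 = (2.53×10^-8)(43.5)/(8.347e-06) = 0.1319 Ω
R_total = R_1 + R_2 + R_3 = 1.26 Ω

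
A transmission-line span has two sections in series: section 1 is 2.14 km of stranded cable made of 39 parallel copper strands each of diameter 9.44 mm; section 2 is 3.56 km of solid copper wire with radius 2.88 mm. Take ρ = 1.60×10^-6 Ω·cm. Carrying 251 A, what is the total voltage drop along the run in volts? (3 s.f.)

552 V

ρ = 1.60×10^-6 Ω·cm = 1.60×10^-8 Ω·m
Section 1: A_strand = π(4.7200e-03)² = 6.999e-05 m²; R₁ = ρL/(N·A_s) = (1.60×10^-8)(2140)/(39×6.999e-05) = 0.01254 Ω
Section 2: A = πr² = π(2.8800e-03 m)² = 2.606e-05 m²
R₂ = (1.60×10^-8)(3560)/(2.606e-05) = 2.186 Ω
R = R₁ + R₂ = 2.198 Ω
V = IR = 251 × 2.198 = 552 V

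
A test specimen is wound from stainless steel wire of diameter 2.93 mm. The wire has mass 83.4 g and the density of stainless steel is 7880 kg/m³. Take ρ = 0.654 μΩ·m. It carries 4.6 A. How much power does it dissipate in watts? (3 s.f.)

ρ = 0.654 μΩ·m = 6.54×10^-7 Ω·m
A = π(d/2)² = π(1.4650e-03 m)² = 6.7426e-06 m²
L = m/(density·A) = 0.0834/(7880×6.7426e-06) = 1.57 m
R = ρL/A = (6.54×10^-7)(1.57)/(6.7426e-06) = 0.1523 Ω
P = I²R = (4.6)² × 0.1523 = 3.22 W

3.22 W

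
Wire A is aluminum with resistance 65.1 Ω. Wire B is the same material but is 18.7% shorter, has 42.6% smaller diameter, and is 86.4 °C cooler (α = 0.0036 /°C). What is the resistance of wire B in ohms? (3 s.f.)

R ∝ ρL/d² with ρ ∝ (1+αΔT), so R_B/R_A = (1 − 18.7/100) × (1 − 42.6/100)⁻² × (1 − 0.0036×86.4)
= 0.813 × 3.035 × 0.689 = 1.7
R_B = 1.7 × 65.1 = 111 Ω

111 Ω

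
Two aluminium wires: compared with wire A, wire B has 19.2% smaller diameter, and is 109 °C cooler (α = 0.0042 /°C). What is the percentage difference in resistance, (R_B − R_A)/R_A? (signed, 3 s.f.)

-17.0%

R ∝ ρL/d² with ρ ∝ (1+αΔT), so R_B/R_A = (1 − 19.2/100)⁻² × (1 − 0.0042×109)
= 1.532 × 0.5422 = 0.8305
(R_B − R_A)/R_A = 0.8305 − 1 = -17.0%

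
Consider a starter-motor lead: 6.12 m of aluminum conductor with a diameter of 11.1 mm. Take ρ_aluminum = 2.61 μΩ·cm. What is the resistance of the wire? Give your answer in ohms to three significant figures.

0.00165 Ω

ρ = 2.61 μΩ·cm = 2.61×10^-8 Ω·m
A = π(d/2)² = π(5.5500e-03 m)² = 9.677e-05 m²
R = ρL/A = (2.61×10^-8)(6.12 m)/(9.677e-05 m²) = 0.00165 Ω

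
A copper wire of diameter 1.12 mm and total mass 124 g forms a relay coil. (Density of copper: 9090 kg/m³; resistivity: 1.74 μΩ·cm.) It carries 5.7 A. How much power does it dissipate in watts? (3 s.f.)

ρ = 1.74 μΩ·cm = 1.74×10^-8 Ω·m
A = π(d/2)² = π(5.6000e-04 m)² = 9.8520e-07 m²
L = m/(density·A) = 0.124/(9090×9.8520e-07) = 13.85 m
R = ρL/A = (1.74×10^-8)(13.85)/(9.8520e-07) = 0.2445 Ω
P = I²R = (5.7)² × 0.2445 = 7.95 W

7.95 W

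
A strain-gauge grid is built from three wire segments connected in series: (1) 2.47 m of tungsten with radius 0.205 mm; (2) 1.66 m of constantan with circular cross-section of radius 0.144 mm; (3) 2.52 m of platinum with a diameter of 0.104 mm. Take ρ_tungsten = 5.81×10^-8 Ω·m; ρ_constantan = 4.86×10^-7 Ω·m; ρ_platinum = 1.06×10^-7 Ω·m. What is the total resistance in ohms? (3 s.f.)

44.9 Ω

Seg 1: A = πr² = π(2.0500e-04 m)² = 1.320e-07 m²
R_1 = (5.81×10^-8)(2.47)/(1.320e-07) = 1.087 Ω
Seg 2: A = πr² = π(1.4400e-04 m)² = 6.514e-08 m²
R_2 = (4.86×10^-7)(1.66)/(6.514e-08) = 12.38 Ω
Seg 3: A = π(d/2)² = π(5.2000e-05 m)² = 8.495e-09 m²
R_3 = (1.06×10^-7)(2.52)/(8.495e-09) = 31.44 Ω
R_total = R_1 + R_2 + R_3 = 44.9 Ω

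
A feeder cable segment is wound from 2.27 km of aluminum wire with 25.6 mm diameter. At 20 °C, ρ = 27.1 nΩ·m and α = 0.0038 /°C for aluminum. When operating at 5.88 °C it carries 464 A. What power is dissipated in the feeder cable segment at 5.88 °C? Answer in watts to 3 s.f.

24400 W

ρ = 27.1 nΩ·m = 2.71×10^-8 Ω·m
A = π(d/2)² = π(1.2800e-02 m)² = 5.147e-04 m²
R₍20₎ = ρL/A = (2.71×10^-8)(2270)/(5.147e-04) = 0.1195 Ω
R₍5.88₎ = R₍20₎(1 + αΔT) = 0.1195 × (1 + 0.0038×-14.1) = 0.1131 Ω
P = I²R = (464)² × 0.1131 = 24400 W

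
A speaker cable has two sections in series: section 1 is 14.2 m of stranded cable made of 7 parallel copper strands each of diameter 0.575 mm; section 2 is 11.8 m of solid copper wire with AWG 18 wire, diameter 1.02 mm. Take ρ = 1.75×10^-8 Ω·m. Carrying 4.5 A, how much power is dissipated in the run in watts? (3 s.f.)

Section 1: A_strand = π(2.8750e-04)² = 2.597e-07 m²; R₁ = ρL/(N·A_s) = (1.75×10^-8)(14.2)/(7×2.597e-07) = 0.1367 Ω
Section 2: A = π(1.02/2 mm)² = π(5.1000e-04 m)² = 8.171e-07 m²
R₂ = (1.75×10^-8)(11.8)/(8.171e-07) = 0.2527 Ω
R = R₁ + R₂ = 0.3894 Ω
P = I²R = (4.5)² × 0.3894 = 7.89 W

7.89 W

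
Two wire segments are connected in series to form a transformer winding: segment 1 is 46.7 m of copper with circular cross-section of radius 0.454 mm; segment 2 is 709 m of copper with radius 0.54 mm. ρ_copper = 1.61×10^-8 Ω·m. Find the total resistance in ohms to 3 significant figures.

13.6 Ω

Segment 1: A = πr² = π(4.5400e-04 m)² = 6.475e-07 m²
R₁ = ρL/A = (1.61×10^-8)(46.7)/(6.475e-07) = 1.161 Ω
Segment 2: A = πr² = π(5.4000e-04 m)² = 9.161e-07 m²
R₂ = (1.61×10^-8)(709)/(9.161e-07) = 12.46 Ω
R = R₁ + R₂ = 13.6 Ω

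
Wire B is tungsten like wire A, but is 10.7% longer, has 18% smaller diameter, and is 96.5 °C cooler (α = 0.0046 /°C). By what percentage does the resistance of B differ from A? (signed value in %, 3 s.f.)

R ∝ ρL/d² with ρ ∝ (1+αΔT), so R_B/R_A = (1 + 10.7/100) × (1 − 18/100)⁻² × (1 − 0.0046×96.5)
= 1.107 × 1.487 × 0.5561 = 0.9155
(R_B − R_A)/R_A = 0.9155 − 1 = -8.45%

-8.45%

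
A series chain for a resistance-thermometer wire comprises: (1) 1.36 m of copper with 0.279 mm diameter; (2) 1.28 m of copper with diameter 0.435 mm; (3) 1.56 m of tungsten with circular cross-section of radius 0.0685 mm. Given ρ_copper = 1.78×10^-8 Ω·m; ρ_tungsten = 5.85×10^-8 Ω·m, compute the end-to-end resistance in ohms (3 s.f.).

6.74 Ω

Seg 1: A = π(d/2)² = π(1.3950e-04 m)² = 6.114e-08 m²
R_1 = (1.78×10^-8)(1.36)/(6.114e-08) = 0.396 Ω
Seg 2: A = π(d/2)² = π(2.1750e-04 m)² = 1.486e-07 m²
R_2 = (1.78×10^-8)(1.28)/(1.486e-07) = 0.1533 Ω
Seg 3: A = πr² = π(6.8500e-05 m)² = 1.474e-08 m²
R_3 = (5.85×10^-8)(1.56)/(1.474e-08) = 6.191 Ω
R_total = R_1 + R_2 + R_3 = 6.74 Ω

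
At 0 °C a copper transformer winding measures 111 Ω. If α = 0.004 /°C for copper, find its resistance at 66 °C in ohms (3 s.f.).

140 Ω

ΔT = 66 − 0 = 66 °C
R = R₀(1 + αΔT) = 111 × (1 + 0.004×66) = 111 × 1.264 = 140 Ω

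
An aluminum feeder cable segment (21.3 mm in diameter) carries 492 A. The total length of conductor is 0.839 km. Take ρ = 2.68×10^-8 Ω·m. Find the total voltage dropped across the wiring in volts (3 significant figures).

A = π(d/2)² = π(1.0650e-02 m)² = 3.563e-04 m²
R = ρL/A = (2.68×10^-8)(839)/(3.563e-04) = 0.0631 Ω
V = IR = 492 × 0.0631 = 31.0 V

31.0 V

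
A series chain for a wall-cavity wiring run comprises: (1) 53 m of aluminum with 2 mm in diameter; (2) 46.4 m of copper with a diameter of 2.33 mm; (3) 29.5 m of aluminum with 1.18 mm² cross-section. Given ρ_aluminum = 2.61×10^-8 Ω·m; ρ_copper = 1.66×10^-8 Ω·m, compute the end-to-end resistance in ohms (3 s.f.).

1.27 Ω

Seg 1: A = π(d/2)² = π(1.0000e-03 m)² = 3.142e-06 m²
R_1 = (2.61×10^-8)(53)/(3.142e-06) = 0.4403 Ω
Seg 2: A = π(d/2)² = π(1.1650e-03 m)² = 4.264e-06 m²
R_2 = (1.66×10^-8)(46.4)/(4.264e-06) = 0.1806 Ω
Seg 3: A = 1.18 mm² = 1.180e-06 m²
R_3 = (2.61×10^-8)(29.5)/(1.180e-06) = 0.6525 Ω
R_total = R_1 + R_2 + R_3 = 1.27 Ω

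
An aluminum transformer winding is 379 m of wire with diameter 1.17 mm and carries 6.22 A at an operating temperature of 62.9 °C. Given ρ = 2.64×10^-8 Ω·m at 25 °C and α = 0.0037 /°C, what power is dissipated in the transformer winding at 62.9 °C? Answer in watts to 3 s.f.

A = π(d/2)² = π(5.8500e-04 m)² = 1.075e-06 m²
R₍25₎ = ρL/A = (2.64×10^-8)(379)/(1.075e-06) = 9.306 Ω
R₍62.9₎ = R₍25₎(1 + αΔT) = 9.306 × (1 + 0.0037×37.9) = 10.61 Ω
P = I²R = (6.22)² × 10.61 = 411 W

411 W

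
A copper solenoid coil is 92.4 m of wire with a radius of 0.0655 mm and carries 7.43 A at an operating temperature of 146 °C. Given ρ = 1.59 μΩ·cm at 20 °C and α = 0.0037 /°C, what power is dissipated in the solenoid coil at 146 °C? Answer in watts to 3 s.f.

ρ = 1.59 μΩ·cm = 1.59×10^-8 Ω·m
A = πr² = π(6.5500e-05 m)² = 1.348e-08 m²
R₍20₎ = ρL/A = (1.59×10^-8)(92.4)/(1.348e-08) = 109 Ω
R₍146₎ = R₍20₎(1 + αΔT) = 109 × (1 + 0.0037×126) = 159.8 Ω
P = I²R = (7.43)² × 159.8 = 8820 W

8820 W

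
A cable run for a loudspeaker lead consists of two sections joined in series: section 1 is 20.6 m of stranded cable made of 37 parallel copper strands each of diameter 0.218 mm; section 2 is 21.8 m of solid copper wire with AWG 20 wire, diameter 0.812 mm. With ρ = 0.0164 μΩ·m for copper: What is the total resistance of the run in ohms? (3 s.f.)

ρ = 0.0164 μΩ·m = 1.64×10^-8 Ω·m
Section 1: A_strand = π(1.0900e-04)² = 3.733e-08 m²; R₁ = ρL/(N·A_s) = (1.64×10^-8)(20.6)/(37×3.733e-08) = 0.2446 Ω
Section 2: A = π(0.812/2 mm)² = π(4.0600e-04 m)² = 5.178e-07 m²
R₂ = (1.64×10^-8)(21.8)/(5.178e-07) = 0.6904 Ω
R = R₁ + R₂ = 0.935 Ω

0.935 Ω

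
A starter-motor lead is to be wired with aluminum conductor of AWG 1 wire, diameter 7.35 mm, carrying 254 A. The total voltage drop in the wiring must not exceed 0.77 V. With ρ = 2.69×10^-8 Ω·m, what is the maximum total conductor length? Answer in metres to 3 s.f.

A = π(7.35/2 mm)² = π(3.6750e-03 m)² = 4.243e-05 m²
L_max = V_max·A/(1·ρI) = (0.77)(4.243e-05)/(2.69×10^-8×254) = 4.78 m

4.78 m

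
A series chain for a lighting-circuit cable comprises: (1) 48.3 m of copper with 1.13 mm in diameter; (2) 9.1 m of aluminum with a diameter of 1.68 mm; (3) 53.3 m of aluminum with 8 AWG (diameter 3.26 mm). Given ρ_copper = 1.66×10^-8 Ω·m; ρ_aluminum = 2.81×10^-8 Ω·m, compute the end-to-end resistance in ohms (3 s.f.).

1.09 Ω

Seg 1: A = π(d/2)² = π(5.6500e-04 m)² = 1.003e-06 m²
R_1 = (1.66×10^-8)(48.3)/(1.003e-06) = 0.7995 Ω
Seg 2: A = π(d/2)² = π(8.4000e-04 m)² = 2.217e-06 m²
R_2 = (2.81×10^-8)(9.1)/(2.217e-06) = 0.1154 Ω
Seg 3: A = π(3.26/2 mm)² = π(1.6300e-03 m)² = 8.347e-06 m²
R_3 = (2.81×10^-8)(53.3)/(8.347e-06) = 0.1794 Ω
R_total = R_1 + R_2 + R_3 = 1.09 Ω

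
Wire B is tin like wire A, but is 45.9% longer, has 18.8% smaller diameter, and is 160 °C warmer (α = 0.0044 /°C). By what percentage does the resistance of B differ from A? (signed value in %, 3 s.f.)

R ∝ ρL/d² with ρ ∝ (1+αΔT), so R_B/R_A = (1 + 45.9/100) × (1 − 18.8/100)⁻² × (1 + 0.0044×160)
= 1.459 × 1.517 × 1.704 = 3.771
(R_B − R_A)/R_A = 3.771 − 1 = 277%

277%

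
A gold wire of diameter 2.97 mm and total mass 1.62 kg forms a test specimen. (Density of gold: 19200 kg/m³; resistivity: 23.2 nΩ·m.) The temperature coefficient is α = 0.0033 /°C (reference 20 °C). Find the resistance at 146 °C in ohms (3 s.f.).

ρ = 23.2 nΩ·m = 2.32×10^-8 Ω·m
A = π(d/2)² = π(1.4850e-03 m)² = 6.9279e-06 m²
L = m/(density·A) = 1.62/(19200×6.9279e-06) = 12.18 m
R = ρL/A = (2.32×10^-8)(12.18)/(6.9279e-06) = 0.04078 Ω
R(146 °C) = 0.04078 × (1 + 0.0033×126) = 0.0577 Ω

0.0577 Ω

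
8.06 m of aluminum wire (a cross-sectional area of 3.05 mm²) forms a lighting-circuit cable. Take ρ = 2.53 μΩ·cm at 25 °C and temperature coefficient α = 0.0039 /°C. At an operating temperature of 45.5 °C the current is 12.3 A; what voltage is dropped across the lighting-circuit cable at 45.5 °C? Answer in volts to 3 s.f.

0.888 V

ρ = 2.53 μΩ·cm = 2.53×10^-8 Ω·m
A = 3.05 mm² = 3.050e-06 m²
R₍25₎ = ρL/A = (2.53×10^-8)(8.06)/(3.050e-06) = 0.06686 Ω
R₍45.5₎ = R₍25₎(1 + αΔT) = 0.06686 × (1 + 0.0039×20.5) = 0.0722 Ω
V = IR = 12.3 × 0.0722 = 0.888 V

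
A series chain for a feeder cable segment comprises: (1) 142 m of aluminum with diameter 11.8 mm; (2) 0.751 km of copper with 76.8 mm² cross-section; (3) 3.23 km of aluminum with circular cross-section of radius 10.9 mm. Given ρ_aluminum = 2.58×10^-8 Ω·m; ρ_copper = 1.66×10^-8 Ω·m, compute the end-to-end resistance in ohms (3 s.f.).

0.419 Ω

Seg 1: A = π(d/2)² = π(5.9000e-03 m)² = 1.094e-04 m²
R_1 = (2.58×10^-8)(142)/(1.094e-04) = 0.0335 Ω
Seg 2: A = 76.8 mm² = 7.680e-05 m²
R_2 = (1.66×10^-8)(751)/(7.680e-05) = 0.1623 Ω
Seg 3: A = πr² = π(1.0900e-02 m)² = 3.733e-04 m²
R_3 = (2.58×10^-8)(3230)/(3.733e-04) = 0.2233 Ω
R_total = R_1 + R_2 + R_3 = 0.419 Ω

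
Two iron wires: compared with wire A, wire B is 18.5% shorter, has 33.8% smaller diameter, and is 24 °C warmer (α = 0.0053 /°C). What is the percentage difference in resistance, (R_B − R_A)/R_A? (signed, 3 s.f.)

110%

R ∝ ρL/d² with ρ ∝ (1+αΔT), so R_B/R_A = (1 − 18.5/100) × (1 − 33.8/100)⁻² × (1 + 0.0053×24)
= 0.815 × 2.282 × 1.127 = 2.096
(R_B − R_A)/R_A = 2.096 − 1 = 110%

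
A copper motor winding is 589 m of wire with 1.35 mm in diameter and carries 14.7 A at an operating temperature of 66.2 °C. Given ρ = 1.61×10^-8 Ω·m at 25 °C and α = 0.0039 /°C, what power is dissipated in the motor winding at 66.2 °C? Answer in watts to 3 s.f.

1660 W

A = π(d/2)² = π(6.7500e-04 m)² = 1.431e-06 m²
R₍25₎ = ρL/A = (1.61×10^-8)(589)/(1.431e-06) = 6.625 Ω
R₍66.2₎ = R₍25₎(1 + αΔT) = 6.625 × (1 + 0.0039×41.2) = 7.689 Ω
P = I²R = (14.7)² × 7.689 = 1660 W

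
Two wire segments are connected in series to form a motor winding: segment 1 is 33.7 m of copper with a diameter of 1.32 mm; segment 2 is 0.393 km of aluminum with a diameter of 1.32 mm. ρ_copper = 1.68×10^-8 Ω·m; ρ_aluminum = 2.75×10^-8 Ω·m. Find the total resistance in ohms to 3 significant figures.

8.31 Ω

Segment 1: A = π(d/2)² = π(6.6000e-04 m)² = 1.368e-06 m²
R₁ = ρL/A = (1.68×10^-8)(33.7)/(1.368e-06) = 0.4137 Ω
R₂ = (2.75×10^-8)(393)/(1.368e-06) = 7.897 Ω
R = R₁ + R₂ = 8.31 Ω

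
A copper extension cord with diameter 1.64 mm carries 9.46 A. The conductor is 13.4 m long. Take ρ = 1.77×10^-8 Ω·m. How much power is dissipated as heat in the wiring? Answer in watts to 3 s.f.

10.0 W

A = π(d/2)² = π(8.2000e-04 m)² = 2.112e-06 m²
R = ρL/A = (1.77×10^-8)(13.4)/(2.112e-06) = 0.1123 Ω
P = I²R = (9.46)² × 0.1123 = 10.0 W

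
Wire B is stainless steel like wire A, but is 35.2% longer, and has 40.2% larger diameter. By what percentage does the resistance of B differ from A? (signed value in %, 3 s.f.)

-31.2%

R ∝ L/d², so R_B/R_A = (1 + 35.2/100) × (1 + 40.2/100)⁻²
= 1.352 × 0.5088 = 0.6878
(R_B − R_A)/R_A = 0.6878 − 1 = -31.2%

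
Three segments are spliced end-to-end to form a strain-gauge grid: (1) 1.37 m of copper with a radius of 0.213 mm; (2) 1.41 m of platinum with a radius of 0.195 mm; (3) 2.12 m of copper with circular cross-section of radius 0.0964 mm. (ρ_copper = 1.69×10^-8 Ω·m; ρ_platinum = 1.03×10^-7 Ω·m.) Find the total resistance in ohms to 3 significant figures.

Seg 1: A = πr² = π(2.1300e-04 m)² = 1.425e-07 m²
R_1 = (1.69×10^-8)(1.37)/(1.425e-07) = 0.1624 Ω
Seg 2: A = πr² = π(1.9500e-04 m)² = 1.195e-07 m²
R_2 = (1.03×10^-7)(1.41)/(1.195e-07) = 1.216 Ω
Seg 3: A = πr² = π(9.6400e-05 m)² = 2.919e-08 m²
R_3 = (1.69×10^-8)(2.12)/(2.919e-08) = 1.227 Ω
R_total = R_1 + R_2 + R_3 = 2.61 Ω

2.61 Ω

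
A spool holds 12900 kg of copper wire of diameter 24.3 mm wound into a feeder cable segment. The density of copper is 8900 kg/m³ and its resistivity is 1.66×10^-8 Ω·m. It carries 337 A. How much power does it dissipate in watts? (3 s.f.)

A = π(d/2)² = π(1.2150e-02 m)² = 4.6377e-04 m²
L = m/(density·A) = 12900/(8900×4.6377e-04) = 3125 m
R = ρL/A = (1.66×10^-8)(3125)/(4.6377e-04) = 0.1119 Ω
P = I²R = (337)² × 0.1119 = 12700 W

12700 W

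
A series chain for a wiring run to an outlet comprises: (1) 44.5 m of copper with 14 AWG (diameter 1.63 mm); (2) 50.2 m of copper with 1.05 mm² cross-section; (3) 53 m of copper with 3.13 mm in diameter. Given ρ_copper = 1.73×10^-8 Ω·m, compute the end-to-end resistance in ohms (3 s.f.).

1.32 Ω

Seg 1: A = π(1.63/2 mm)² = π(8.1500e-04 m)² = 2.087e-06 m²
R_1 = (1.73×10^-8)(44.5)/(2.087e-06) = 0.3689 Ω
Seg 2: A = 1.05 mm² = 1.050e-06 m²
R_2 = (1.73×10^-8)(50.2)/(1.050e-06) = 0.8271 Ω
Seg 3: A = π(d/2)² = π(1.5650e-03 m)² = 7.694e-06 m²
R_3 = (1.73×10^-8)(53)/(7.694e-06) = 0.1192 Ω
R_total = R_1 + R_2 + R_3 = 1.32 Ω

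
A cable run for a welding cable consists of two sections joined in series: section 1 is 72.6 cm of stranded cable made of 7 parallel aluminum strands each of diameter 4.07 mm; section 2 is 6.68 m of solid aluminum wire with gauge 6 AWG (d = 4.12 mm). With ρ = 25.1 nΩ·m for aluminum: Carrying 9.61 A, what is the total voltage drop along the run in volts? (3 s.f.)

0.123 V

ρ = 25.1 nΩ·m = 2.51×10^-8 Ω·m
Section 1: A_strand = π(2.0350e-03)² = 1.301e-05 m²; R₁ = ρL/(N·A_s) = (2.51×10^-8)(0.726)/(7×1.301e-05) = 2.001×10^-4 Ω
Section 2: A = π(4.12/2 mm)² = π(2.0600e-03 m)² = 1.333e-05 m²
R₂ = (2.51×10^-8)(6.68)/(1.333e-05) = 0.01258 Ω
R = R₁ + R₂ = 0.01278 Ω
V = IR = 9.61 × 0.01278 = 0.123 V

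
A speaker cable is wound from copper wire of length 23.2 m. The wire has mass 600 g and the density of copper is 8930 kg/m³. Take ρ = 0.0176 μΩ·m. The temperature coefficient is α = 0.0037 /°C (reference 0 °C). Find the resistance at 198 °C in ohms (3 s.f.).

0.244 Ω

ρ = 0.0176 μΩ·m = 1.76×10^-8 Ω·m
A = m/(density·L) = 0.6/(8930×23.2) = 2.8961e-06 m²
R = ρL/A = (1.76×10^-8)(23.2)/(2.8961e-06) = 0.141 Ω
R(198 °C) = 0.141 × (1 + 0.0037×198) = 0.244 Ω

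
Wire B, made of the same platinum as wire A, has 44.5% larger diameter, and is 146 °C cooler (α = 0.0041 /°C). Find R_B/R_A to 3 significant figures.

R ∝ ρL/d² with ρ ∝ (1+αΔT), so R_B/R_A = (1 + 44.5/100)⁻² × (1 − 0.0041×146)
= 0.4789 × 0.4014 = 0.192

0.192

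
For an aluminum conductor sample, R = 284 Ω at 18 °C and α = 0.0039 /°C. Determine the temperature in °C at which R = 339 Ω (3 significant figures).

67.7 °C

R = R₀(1 + α(T − T₀)) ⇒ T = T₀ + (R/R₀ − 1)/α
T = 18 + (339/284 − 1)/0.0039 = 18 + (0.1937)/0.0039 = 67.7 °C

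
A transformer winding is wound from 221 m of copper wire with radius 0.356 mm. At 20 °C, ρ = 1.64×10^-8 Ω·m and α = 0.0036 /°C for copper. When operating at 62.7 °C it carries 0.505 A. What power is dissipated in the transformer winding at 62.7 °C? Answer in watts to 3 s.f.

2.68 W

A = πr² = π(3.5600e-04 m)² = 3.982e-07 m²
R₍20₎ = ρL/A = (1.64×10^-8)(221)/(3.982e-07) = 9.103 Ω
R₍62.7₎ = R₍20₎(1 + αΔT) = 9.103 × (1 + 0.0036×42.7) = 10.5 Ω
P = I²R = (0.505)² × 10.5 = 2.68 W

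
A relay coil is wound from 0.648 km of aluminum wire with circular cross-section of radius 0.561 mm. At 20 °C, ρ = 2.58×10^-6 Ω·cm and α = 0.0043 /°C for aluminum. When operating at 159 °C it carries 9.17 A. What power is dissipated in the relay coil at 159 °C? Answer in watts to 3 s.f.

ρ = 2.58×10^-6 Ω·cm = 2.58×10^-8 Ω·m
A = πr² = π(5.6100e-04 m)² = 9.887e-07 m²
R₍20₎ = ρL/A = (2.58×10^-8)(648)/(9.887e-07) = 16.91 Ω
R₍159₎ = R₍20₎(1 + αΔT) = 16.91 × (1 + 0.0043×139) = 27.02 Ω
P = I²R = (9.17)² × 27.02 = 2270 W

2270 W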